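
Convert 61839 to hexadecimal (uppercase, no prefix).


61839 = F18F hex

F18F


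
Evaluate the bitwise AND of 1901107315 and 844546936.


0b1110001010100001001100001110011 & 0b110010010101101100001101111000 = 0b110000010100001000000001110000 = 810582128

810582128


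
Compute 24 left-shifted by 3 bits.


0b11000 << 3 = 0b11000000 = 192

192


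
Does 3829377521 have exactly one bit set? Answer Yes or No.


0b11100100001111111010100111110001. Multiple bits set => No

No


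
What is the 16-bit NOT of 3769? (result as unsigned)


~0b111010111001 = 0b1111000101000110 = 61766 (16-bit unsigned)

61766


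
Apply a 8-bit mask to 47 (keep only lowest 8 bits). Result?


47 & 255 = 47

47


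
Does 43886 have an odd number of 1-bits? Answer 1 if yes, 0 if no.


0b1010101101101110 has 10 ones => parity 0

0


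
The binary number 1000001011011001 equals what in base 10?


1000001011011001 in decimal = 33497

33497


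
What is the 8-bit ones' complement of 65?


65 ^ 255 = 190

190


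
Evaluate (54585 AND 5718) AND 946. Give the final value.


Step 1: 54585 & 5718 = 5136
Step 2: 5136 & 946 = 16

16


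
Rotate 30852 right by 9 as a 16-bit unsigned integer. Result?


Rotate 0b111100010000100 right by 9 (16-bit) = 0b100001000111100 = 16956

16956


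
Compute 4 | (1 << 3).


4 | (1 << 3) = 4 | 8 = 12

12


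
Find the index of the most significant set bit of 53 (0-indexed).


0b110101. Highest set bit at position 5

5


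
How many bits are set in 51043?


0b1100011101100011 has 9 set bits

9


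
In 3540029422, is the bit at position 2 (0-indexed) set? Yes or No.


0b11010011000000001000111111101110, bit 2 = 1. Yes

Yes


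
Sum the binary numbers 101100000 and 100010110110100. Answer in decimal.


101100000 + 100010110110100 = 100011100010100 = 18196

18196


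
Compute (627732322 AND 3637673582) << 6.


Step 1: 627732322 & 3637673582 = 4353634
Step 2: 4353634 << 6 = 278632576

278632576


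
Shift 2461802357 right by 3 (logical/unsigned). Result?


0b10010010101111000001111101110101 >> 3 = 0b10010010101111000001111101110 = 307725294

307725294


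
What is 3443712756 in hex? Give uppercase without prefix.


3443712756 = CD42E2F4 hex

CD42E2F4


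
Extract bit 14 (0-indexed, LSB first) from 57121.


0b1101111100100001, position 14 = 1

1


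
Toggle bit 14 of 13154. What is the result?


13154 ^ (1 << 14) = 13154 ^ 16384 = 29538

29538


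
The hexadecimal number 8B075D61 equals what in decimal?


8B075D61 hex = 2332515681 decimal

2332515681


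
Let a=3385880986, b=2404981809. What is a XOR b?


3385880986 ^ 2404981809 = 1183411627

1183411627


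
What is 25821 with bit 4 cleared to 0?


25821 & ~(1 << 4) = 25805

25805


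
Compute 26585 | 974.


0b110011111011001 | 0b1111001110 = 0b110011111011111 = 26591

26591


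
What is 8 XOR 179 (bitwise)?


0b1000 ^ 0b10110011 = 0b10111011 = 187

187


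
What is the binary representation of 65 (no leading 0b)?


65 = 1000001 in binary

1000001


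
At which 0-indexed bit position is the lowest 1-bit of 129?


0b10000001. Lowest set bit at position 0

0


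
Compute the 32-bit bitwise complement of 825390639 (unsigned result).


~0b110001001100100111011000101111 = 0b11001110110011011000100111010000 = 3469576656 (32-bit unsigned)

3469576656


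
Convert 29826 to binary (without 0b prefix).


29826 = 111010010000010 in binary

111010010000010


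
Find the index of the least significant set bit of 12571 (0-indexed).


0b11000100011011. Lowest set bit at position 0

0


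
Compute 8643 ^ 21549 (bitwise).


0b10000111000011 ^ 0b101010000101101 = 0b111010111101110 = 30190

30190


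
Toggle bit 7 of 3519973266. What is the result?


3519973266 ^ (1 << 7) = 3519973266 ^ 128 = 3519973138

3519973138


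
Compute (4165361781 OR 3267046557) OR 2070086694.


Step 1: 4165361781 | 3267046557 = 4211043581
Step 2: 4211043581 | 2070086694 = 4227820799

4227820799


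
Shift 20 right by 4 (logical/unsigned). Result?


0b10100 >> 4 = 0b1 = 1

1


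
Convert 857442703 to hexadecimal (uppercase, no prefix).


857442703 = 331B898F hex

331B898F


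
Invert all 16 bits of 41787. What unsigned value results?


41787 ^ 65535 = 23748

23748


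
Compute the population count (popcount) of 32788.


0b1000000000010100 has 3 set bits

3


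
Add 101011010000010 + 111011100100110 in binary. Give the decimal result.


101011010000010 + 111011100100110 = 1100110110101000 = 52648

52648


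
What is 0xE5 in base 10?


E5 hex = 229 decimal

229


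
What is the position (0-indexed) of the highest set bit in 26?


0b11010. Highest set bit at position 4

4


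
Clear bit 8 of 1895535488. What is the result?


1895535488 & ~(1 << 8) = 1895535232

1895535232


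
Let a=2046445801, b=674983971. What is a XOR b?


2046445801 ^ 674983971 = 1371617482

1371617482


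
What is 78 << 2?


0b1001110 << 2 = 0b100111000 = 312

312


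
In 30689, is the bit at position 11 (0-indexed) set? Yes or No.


0b111011111100001, bit 11 = 0. No

No


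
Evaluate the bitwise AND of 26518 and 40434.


0b110011110010110 & 0b1001110111110010 = 0b10110010010 = 1426

1426


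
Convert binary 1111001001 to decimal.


1111001001 in decimal = 969

969


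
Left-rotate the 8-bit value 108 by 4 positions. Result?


Rotate 0b1101100 left by 4 (8-bit) = 0b11000110 = 198

198


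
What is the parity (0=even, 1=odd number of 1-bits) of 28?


0b11100 has 3 ones => parity 1

1


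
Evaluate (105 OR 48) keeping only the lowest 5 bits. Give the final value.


Step 1: 105 | 48 = 121
Step 2: 121 & 31 = 25

25


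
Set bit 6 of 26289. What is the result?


26289 | (1 << 6) = 26289 | 64 = 26353

26353


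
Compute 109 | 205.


0b1101101 | 0b11001101 = 0b11101101 = 237

237


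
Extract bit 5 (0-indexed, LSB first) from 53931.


0b1101001010101011, position 5 = 1

1


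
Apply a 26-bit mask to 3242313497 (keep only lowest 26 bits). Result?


3242313497 & 67108863 = 21088025

21088025


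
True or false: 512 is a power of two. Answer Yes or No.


0b1000000000. Only one bit set => Yes

Yes


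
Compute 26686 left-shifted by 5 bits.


0b110100000111110 << 5 = 0b11010000011111000000 = 853952

853952


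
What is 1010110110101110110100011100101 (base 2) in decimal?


1010110110101110110100011100101 in decimal = 1456957669

1456957669


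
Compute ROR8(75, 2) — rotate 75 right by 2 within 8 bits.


Rotate 0b1001011 right by 2 (8-bit) = 0b11010010 = 210

210


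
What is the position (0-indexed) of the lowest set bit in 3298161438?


0b11000100100101011111001100011110. Lowest set bit at position 1

1


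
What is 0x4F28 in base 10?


4F28 hex = 20264 decimal

20264


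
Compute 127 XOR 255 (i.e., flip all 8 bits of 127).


127 ^ 255 = 128

128


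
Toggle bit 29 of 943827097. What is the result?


943827097 ^ (1 << 29) = 943827097 ^ 536870912 = 406956185

406956185


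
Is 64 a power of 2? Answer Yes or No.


0b1000000. Only one bit set => Yes

Yes


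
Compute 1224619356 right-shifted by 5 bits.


0b1001000111111100011010101011100 >> 5 = 0b10010001111111000110101010 = 38269354

38269354


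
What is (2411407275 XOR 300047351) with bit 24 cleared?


Step 1: 2411407275 ^ 300047351 = 2656664668
Step 2: 2656664668 & ~(1 << 24) = 2656664668

2656664668


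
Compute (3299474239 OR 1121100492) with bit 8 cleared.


Step 1: 3299474239 | 1121100492 = 3338402815
Step 2: 3338402815 & ~(1 << 8) = 3338402559

3338402559


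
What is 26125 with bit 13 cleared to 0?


26125 & ~(1 << 13) = 17933

17933


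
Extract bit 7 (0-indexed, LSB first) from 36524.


0b1000111010101100, position 7 = 1

1


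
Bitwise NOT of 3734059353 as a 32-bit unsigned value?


~0b11011110100100010011100101011001 = 0b100001011011101100011010100110 = 560907942 (32-bit unsigned)

560907942


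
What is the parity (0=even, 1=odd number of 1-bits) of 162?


0b10100010 has 3 ones => parity 1

1


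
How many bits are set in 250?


0b11111010 has 6 set bits

6


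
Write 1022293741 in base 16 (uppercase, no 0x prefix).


1022293741 = 3CEEF6ED hex

3CEEF6ED


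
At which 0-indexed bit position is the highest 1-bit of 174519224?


0b1010011001101111001110111000. Highest set bit at position 27

27


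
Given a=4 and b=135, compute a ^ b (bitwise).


4 ^ 135 = 131

131


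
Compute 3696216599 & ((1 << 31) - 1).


3696216599 & 2147483647 = 1548732951

1548732951


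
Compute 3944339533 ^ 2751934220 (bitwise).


0b11101011000110011101100001001101 ^ 0b10100100000001110010111100001100 = 0b1001111000111101111011101000001 = 1327429441

1327429441


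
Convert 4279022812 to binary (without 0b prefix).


4279022812 = 11111111000011001011010011011100 in binary

11111111000011001011010011011100


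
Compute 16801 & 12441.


0b100000110100001 & 0b11000010011001 = 0b10000001 = 129

129


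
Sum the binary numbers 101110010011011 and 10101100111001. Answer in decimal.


101110010011011 + 10101100111001 = 1000011111010100 = 34772

34772


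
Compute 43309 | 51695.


0b1010100100101101 | 0b1100100111101111 = 0b1110100111101111 = 59887

59887


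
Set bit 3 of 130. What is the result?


130 | (1 << 3) = 130 | 8 = 138

138


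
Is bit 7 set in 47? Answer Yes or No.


0b101111, bit 7 = 0. No

No


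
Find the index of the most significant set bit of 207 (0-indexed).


0b11001111. Highest set bit at position 7

7


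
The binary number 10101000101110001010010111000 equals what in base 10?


10101000101110001010010111000 in decimal = 353834168

353834168


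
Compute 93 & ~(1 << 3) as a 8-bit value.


93 & ~(1 << 3) = 85

85


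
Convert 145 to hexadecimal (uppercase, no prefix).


145 = 91 hex

91


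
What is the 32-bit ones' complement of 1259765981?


1259765981 ^ 4294967295 = 3035201314

3035201314


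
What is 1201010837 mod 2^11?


1201010837 & 2047 = 149

149


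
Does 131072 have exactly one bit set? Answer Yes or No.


0b100000000000000000. Only one bit set => Yes

Yes


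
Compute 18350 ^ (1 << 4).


18350 ^ (1 << 4) = 18350 ^ 16 = 18366

18366


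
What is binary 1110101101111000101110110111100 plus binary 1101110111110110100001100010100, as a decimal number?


1110101101111000101110110111100 + 1101110111110110100001100010100 = 11100100101101111010000011010000 = 3837239504

3837239504


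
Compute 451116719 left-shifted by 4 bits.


0b11010111000110111111010101111 << 4 = 0b110101110001101111110101011110000 = 7217867504

7217867504


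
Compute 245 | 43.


0b11110101 | 0b101011 = 0b11111111 = 255

255


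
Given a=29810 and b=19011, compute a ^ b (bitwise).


29810 ^ 19011 = 15921

15921


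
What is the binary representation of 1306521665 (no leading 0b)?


1306521665 = 1001101110111111111000001000001 in binary

1001101110111111111000001000001


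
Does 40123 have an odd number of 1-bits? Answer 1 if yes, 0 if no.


0b1001110010111011 has 10 ones => parity 0

0


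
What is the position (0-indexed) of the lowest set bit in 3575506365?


0b11010101000111011110010110111101. Lowest set bit at position 0

0


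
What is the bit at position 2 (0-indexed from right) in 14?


0b1110, position 2 = 1

1


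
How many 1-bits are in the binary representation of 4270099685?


0b11111110100001001000110011100101 has 17 set bits

17


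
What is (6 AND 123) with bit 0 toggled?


Step 1: 6 & 123 = 2
Step 2: 2 ^ (1 << 0) = 2 ^ 1 = 3

3


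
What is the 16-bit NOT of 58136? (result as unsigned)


~0b1110001100011000 = 0b1110011100111 = 7399 (16-bit unsigned)

7399


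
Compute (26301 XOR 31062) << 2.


Step 1: 26301 ^ 31062 = 8171
Step 2: 8171 << 2 = 32684

32684


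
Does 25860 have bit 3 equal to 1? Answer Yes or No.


0b110010100000100, bit 3 = 0. No

No


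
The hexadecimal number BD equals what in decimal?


BD hex = 189 decimal

189


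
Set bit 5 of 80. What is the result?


80 | (1 << 5) = 80 | 32 = 112

112


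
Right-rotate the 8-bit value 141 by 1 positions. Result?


Rotate 0b10001101 right by 1 (8-bit) = 0b11000110 = 198

198


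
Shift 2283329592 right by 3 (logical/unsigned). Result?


0b10001000000110001101100000111000 >> 3 = 0b10001000000110001101100000111 = 285416199

285416199


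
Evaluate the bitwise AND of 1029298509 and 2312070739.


0b111101010110011101100101001101 & 0b10001001110011110110011001010011 = 0b1001010010010100000001000001 = 155795521

155795521


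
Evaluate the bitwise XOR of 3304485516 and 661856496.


0b11000100111101100111001010001100 ^ 0b100111011100110010000011110000 = 0b11100011100001010101001001111100 = 3817165436

3817165436


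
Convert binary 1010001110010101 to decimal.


1010001110010101 in decimal = 41877

41877


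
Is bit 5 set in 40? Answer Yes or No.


0b101000, bit 5 = 1. Yes

Yes


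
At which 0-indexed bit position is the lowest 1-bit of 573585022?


0b100010001100000011011001111110. Lowest set bit at position 1

1


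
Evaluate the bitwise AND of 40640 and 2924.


0b1001111011000000 & 0b101101101100 = 0b101001000000 = 2624

2624


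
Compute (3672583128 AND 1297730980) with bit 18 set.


Step 1: 3672583128 & 1297730980 = 1212221824
Step 2: 1212221824 | (1 << 18) = 1212221824 | 262144 = 1212483968

1212483968


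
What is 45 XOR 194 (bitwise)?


0b101101 ^ 0b11000010 = 0b11101111 = 239

239


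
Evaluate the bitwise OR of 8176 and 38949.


0b1111111110000 | 0b1001100000100101 = 0b1001111111110101 = 40949

40949


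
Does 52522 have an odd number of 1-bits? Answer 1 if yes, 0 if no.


0b1100110100101010 has 8 ones => parity 0

0


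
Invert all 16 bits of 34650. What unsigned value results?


34650 ^ 65535 = 30885

30885


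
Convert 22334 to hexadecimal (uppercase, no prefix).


22334 = 573E hex

573E


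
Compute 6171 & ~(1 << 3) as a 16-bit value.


6171 & ~(1 << 3) = 6163

6163


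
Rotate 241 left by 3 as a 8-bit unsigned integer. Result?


Rotate 0b11110001 left by 3 (8-bit) = 0b10001111 = 143

143


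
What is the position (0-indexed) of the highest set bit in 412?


0b110011100. Highest set bit at position 8

8


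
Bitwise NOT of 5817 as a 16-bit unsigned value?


~0b1011010111001 = 0b1110100101000110 = 59718 (16-bit unsigned)

59718


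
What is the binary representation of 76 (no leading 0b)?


76 = 1001100 in binary

1001100


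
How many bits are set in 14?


0b1110 has 3 set bits

3


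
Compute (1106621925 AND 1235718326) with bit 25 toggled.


Step 1: 1106621925 & 1235718326 = 1101369508
Step 2: 1101369508 ^ (1 << 25) = 1101369508 ^ 33554432 = 1134923940

1134923940


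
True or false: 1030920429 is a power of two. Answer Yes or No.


0b111101011100101001100011101101. Multiple bits set => No

No


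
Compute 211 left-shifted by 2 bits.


0b11010011 << 2 = 0b1101001100 = 844

844


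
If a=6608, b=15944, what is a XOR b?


6608 ^ 15944 = 10136

10136


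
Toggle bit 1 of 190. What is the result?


190 ^ (1 << 1) = 190 ^ 2 = 188

188


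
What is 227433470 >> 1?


0b1101100011100101101111111110 >> 1 = 0b110110001110010110111111111 = 113716735

113716735


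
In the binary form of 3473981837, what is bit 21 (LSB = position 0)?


0b11001111000100001100000110001101, position 21 = 0

0


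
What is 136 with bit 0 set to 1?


136 | (1 << 0) = 136 | 1 = 137

137


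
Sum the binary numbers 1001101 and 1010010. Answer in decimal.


1001101 + 1010010 = 10011111 = 159

159


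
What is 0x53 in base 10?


53 hex = 83 decimal

83


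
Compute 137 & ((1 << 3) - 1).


137 & 7 = 1

1


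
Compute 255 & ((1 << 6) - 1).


255 & 63 = 63

63


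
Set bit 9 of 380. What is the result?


380 | (1 << 9) = 380 | 512 = 892

892


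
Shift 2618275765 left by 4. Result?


0b10011100000011111011011110110101 << 4 = 0b100111000000111110110111101101010000 = 41892412240

41892412240


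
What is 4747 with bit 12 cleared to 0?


4747 & ~(1 << 12) = 651

651


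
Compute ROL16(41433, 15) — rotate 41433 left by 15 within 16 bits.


Rotate 0b1010000111011001 left by 15 (16-bit) = 0b1101000011101100 = 53484

53484


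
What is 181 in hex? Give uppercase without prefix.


181 = B5 hex

B5


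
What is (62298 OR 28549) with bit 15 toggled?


Step 1: 62298 | 28549 = 65503
Step 2: 65503 ^ (1 << 15) = 65503 ^ 32768 = 32735

32735


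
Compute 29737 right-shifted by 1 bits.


0b111010000101001 >> 1 = 0b11101000010100 = 14868

14868


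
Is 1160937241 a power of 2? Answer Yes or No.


0b1000101001100100111111100011001. Multiple bits set => No

No


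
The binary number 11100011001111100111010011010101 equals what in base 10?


11100011001111100111010011010101 in decimal = 3812521173

3812521173


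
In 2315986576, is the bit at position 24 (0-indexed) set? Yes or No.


0b10001010000010110010011010010000, bit 24 = 0. No

No


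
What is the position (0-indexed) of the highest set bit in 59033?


0b1110011010011001. Highest set bit at position 15

15


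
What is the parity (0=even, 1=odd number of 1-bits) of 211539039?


0b1100100110111101010001011111 has 17 ones => parity 1

1


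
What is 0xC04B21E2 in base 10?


C04B21E2 hex = 3226149346 decimal

3226149346


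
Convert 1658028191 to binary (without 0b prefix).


1658028191 = 1100010110100111000000010011111 in binary

1100010110100111000000010011111


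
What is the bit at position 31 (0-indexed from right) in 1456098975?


0b1010110110010100100111010011111, position 31 = 0

0


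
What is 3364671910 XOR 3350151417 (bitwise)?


0b11001000100011001101000110100110 ^ 0b11000111101011110100000011111001 = 0b1111001000111001000101011111 = 253989215

253989215


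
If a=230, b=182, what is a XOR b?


230 ^ 182 = 80

80


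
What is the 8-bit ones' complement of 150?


150 ^ 255 = 105

105


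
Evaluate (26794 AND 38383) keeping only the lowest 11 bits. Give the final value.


Step 1: 26794 & 38383 = 170
Step 2: 170 & 2047 = 170

170


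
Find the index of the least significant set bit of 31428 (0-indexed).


0b111101011000100. Lowest set bit at position 2

2


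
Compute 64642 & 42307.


0b1111110010000010 & 0b1010010101000011 = 0b1010010000000010 = 41986

41986


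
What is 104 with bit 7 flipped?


104 ^ (1 << 7) = 104 ^ 128 = 232

232


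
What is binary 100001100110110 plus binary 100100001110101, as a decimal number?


100001100110110 + 100100001110101 = 1000101110101011 = 35755

35755


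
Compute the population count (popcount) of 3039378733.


0b10110101001010010011110100101101 has 17 set bits

17


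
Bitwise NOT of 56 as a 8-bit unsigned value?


~0b111000 = 0b11000111 = 199 (8-bit unsigned)

199


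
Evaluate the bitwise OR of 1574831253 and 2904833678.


0b1011101110111100000010010010101 | 0b10101101001001000011111010001110 = 0b11111101111111100011111010011111 = 4261297823

4261297823


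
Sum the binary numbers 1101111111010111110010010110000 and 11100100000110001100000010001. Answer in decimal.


1101111111010111110010010110000 + 11100100000110001100000010001 = 10001100011011101111110011000001 = 2356083905

2356083905


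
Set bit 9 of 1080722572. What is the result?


1080722572 | (1 << 9) = 1080722572 | 512 = 1080723084

1080723084


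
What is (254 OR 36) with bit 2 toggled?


Step 1: 254 | 36 = 254
Step 2: 254 ^ (1 << 2) = 254 ^ 4 = 250

250


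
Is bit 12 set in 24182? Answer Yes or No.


0b101111001110110, bit 12 = 1. Yes

Yes


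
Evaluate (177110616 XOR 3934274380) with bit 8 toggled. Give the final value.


Step 1: 177110616 ^ 3934274380 = 3759029524
Step 2: 3759029524 ^ (1 << 8) = 3759029524 ^ 256 = 3759029268

3759029268


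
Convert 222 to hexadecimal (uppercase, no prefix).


222 = DE hex

DE


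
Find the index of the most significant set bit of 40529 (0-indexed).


0b1001111001010001. Highest set bit at position 15

15


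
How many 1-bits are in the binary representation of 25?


0b11001 has 3 set bits

3


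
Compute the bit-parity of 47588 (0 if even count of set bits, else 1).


0b1011100111100100 has 9 ones => parity 1

1


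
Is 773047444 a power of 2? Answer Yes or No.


0b101110000100111100010010010100. Multiple bits set => No

No


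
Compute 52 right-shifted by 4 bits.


0b110100 >> 4 = 0b11 = 3

3


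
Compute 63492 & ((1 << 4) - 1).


63492 & 15 = 4

4


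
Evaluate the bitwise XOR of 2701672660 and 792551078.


0b10100001000010000100000011010100 ^ 0b101111001111010101111010100110 = 0b10001110001101010001111001110010 = 2385845874

2385845874


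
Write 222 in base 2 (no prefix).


222 = 11011110 in binary

11011110


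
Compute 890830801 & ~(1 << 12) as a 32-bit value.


890830801 & ~(1 << 12) = 890826705

890826705


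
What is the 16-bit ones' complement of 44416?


44416 ^ 65535 = 21119

21119


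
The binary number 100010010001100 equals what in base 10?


100010010001100 in decimal = 17548

17548


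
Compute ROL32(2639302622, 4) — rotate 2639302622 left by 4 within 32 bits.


Rotate 0b10011101010100001000111111011110 left by 4 (32-bit) = 0b11010101000010001111110111101001 = 3574136297

3574136297


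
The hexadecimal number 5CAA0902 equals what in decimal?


5CAA0902 hex = 1554647298 decimal

1554647298


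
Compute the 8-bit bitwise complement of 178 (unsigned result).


~0b10110010 = 0b1001101 = 77 (8-bit unsigned)

77


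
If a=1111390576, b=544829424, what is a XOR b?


1111390576 ^ 544829424 = 1648825984

1648825984


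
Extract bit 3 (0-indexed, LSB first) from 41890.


0b1010001110100010, position 3 = 0

0


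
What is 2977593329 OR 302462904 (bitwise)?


0b10110001011110100111011111110001 | 0b10010000001110011011110111000 = 0b10110011011111110111011111111001 = 3011475449

3011475449


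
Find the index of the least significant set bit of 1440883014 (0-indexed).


0b1010101111000100010000101000110. Lowest set bit at position 1

1


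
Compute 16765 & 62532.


0b100000101111101 & 0b1111010001000100 = 0b100000001000100 = 16452

16452


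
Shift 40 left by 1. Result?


0b101000 << 1 = 0b1010000 = 80

80


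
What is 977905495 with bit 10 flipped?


977905495 ^ (1 << 10) = 977905495 ^ 1024 = 977904471

977904471


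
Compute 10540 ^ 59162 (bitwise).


0b10100100101100 ^ 0b1110011100011010 = 0b1100111000110110 = 52790

52790


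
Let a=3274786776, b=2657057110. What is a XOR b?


3274786776 ^ 2657057110 = 1567506062

1567506062


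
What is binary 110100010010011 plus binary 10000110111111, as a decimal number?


110100010010011 + 10000110111111 = 1000101001010010 = 35410

35410


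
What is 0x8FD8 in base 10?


8FD8 hex = 36824 decimal

36824


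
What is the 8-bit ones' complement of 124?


124 ^ 255 = 131

131


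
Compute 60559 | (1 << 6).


60559 | (1 << 6) = 60559 | 64 = 60623

60623


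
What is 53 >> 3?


0b110101 >> 3 = 0b110 = 6

6


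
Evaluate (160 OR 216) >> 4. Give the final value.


Step 1: 160 | 216 = 248
Step 2: 248 >> 4 = 15

15


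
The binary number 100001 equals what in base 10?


100001 in decimal = 33

33


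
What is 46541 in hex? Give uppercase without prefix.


46541 = B5CD hex

B5CD


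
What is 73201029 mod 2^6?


73201029 & 63 = 5

5


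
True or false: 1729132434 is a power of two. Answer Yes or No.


0b1100111000100000111011110010010. Multiple bits set => No

No


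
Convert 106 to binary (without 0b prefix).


106 = 1101010 in binary

1101010


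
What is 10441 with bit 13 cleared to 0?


10441 & ~(1 << 13) = 2249

2249


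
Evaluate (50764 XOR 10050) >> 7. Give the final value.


Step 1: 50764 ^ 10050 = 57614
Step 2: 57614 >> 7 = 450

450


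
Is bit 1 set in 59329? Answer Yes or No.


0b1110011111000001, bit 1 = 0. No

No


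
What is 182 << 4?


0b10110110 << 4 = 0b101101100000 = 2912

2912


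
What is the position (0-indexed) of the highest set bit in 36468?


0b1000111001110100. Highest set bit at position 15

15


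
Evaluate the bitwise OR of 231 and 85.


0b11100111 | 0b1010101 = 0b11110111 = 247

247


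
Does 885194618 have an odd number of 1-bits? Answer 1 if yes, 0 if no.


0b110100110000101111111101111010 has 19 ones => parity 1

1


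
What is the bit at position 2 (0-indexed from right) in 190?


0b10111110, position 2 = 1

1


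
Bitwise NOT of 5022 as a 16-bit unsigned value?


~0b1001110011110 = 0b1110110001100001 = 60513 (16-bit unsigned)

60513


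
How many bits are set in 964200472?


0b111001011110001000100000011000 has 12 set bits

12


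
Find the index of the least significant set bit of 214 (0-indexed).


0b11010110. Lowest set bit at position 1

1


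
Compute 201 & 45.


0b11001001 & 0b101101 = 0b1001 = 9

9


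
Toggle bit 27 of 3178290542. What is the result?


3178290542 ^ (1 << 27) = 3178290542 ^ 134217728 = 3044072814

3044072814


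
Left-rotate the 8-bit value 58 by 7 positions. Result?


Rotate 0b111010 left by 7 (8-bit) = 0b11101 = 29

29


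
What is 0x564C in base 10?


564C hex = 22092 decimal

22092


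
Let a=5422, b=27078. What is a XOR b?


5422 ^ 27078 = 31976

31976


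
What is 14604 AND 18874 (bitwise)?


0b11100100001100 & 0b100100110111010 = 0b100100001000 = 2312

2312


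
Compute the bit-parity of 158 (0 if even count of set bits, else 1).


0b10011110 has 5 ones => parity 1

1


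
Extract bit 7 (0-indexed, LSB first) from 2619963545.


0b10011100001010010111100010011001, position 7 = 1

1


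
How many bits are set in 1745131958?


0b1101000000001001001100110110110 has 13 set bits

13


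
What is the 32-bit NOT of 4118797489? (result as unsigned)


~0b11110101011111111101110010110001 = 0b1010100000000010001101001110 = 176169806 (32-bit unsigned)

176169806


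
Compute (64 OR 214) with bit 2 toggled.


Step 1: 64 | 214 = 214
Step 2: 214 ^ (1 << 2) = 214 ^ 4 = 210

210


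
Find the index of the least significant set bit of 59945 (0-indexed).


0b1110101000101001. Lowest set bit at position 0

0


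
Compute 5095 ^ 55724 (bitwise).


0b1001111100111 ^ 0b1101100110101100 = 0b1100101001001011 = 51787

51787


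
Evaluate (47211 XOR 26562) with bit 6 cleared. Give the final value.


Step 1: 47211 ^ 26562 = 57257
Step 2: 57257 & ~(1 << 6) = 57257

57257


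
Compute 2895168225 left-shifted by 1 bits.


0b10101100100100001100001011100001 << 1 = 0b101011001001000011000010111000010 = 5790336450

5790336450


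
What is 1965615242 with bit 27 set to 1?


1965615242 | (1 << 27) = 1965615242 | 134217728 = 2099832970

2099832970


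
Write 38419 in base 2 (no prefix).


38419 = 1001011000010011 in binary

1001011000010011


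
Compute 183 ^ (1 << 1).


183 ^ (1 << 1) = 183 ^ 2 = 181

181


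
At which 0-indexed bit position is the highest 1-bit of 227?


0b11100011. Highest set bit at position 7

7


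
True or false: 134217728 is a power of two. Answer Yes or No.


0b1000000000000000000000000000. Only one bit set => Yes

Yes


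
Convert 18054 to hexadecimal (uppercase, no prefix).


18054 = 4686 hex

4686


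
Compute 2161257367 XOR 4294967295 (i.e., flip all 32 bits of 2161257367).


2161257367 ^ 4294967295 = 2133709928

2133709928


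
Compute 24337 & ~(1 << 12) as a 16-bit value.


24337 & ~(1 << 12) = 20241

20241


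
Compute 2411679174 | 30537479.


0b10001111101111110100110111000110 | 0b1110100011111011100000111 = 0b10001111111111111111111111000111 = 2415919047

2415919047


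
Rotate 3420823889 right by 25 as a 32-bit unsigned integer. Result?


Rotate 0b11001011111001011010000101010001 right by 25 (32-bit) = 0b11110010110100001010100011100101 = 4073760997

4073760997


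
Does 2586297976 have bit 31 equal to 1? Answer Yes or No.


0b10011010001001111100011001111000, bit 31 = 1. Yes

Yes


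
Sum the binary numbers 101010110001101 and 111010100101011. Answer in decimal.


101010110001101 + 111010100101011 = 1100101010111000 = 51896

51896


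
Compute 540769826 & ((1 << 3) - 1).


540769826 & 7 = 2

2


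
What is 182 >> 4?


0b10110110 >> 4 = 0b1011 = 11

11


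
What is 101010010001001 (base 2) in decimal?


101010010001001 in decimal = 21641

21641


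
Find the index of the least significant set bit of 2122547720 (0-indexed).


0b1111110100000111000001000001000. Lowest set bit at position 3

3


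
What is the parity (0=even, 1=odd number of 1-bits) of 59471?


0b1110100001001111 has 9 ones => parity 1

1


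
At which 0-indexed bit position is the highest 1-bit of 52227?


0b1100110000000011. Highest set bit at position 15

15


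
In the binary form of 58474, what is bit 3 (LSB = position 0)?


0b1110010001101010, position 3 = 1

1


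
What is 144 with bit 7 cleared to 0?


144 & ~(1 << 7) = 16

16


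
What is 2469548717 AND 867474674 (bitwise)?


0b10010011001100100101001010101101 & 0b110011101101001001110011110010 = 0b10011001100000001000010100000 = 321917088

321917088


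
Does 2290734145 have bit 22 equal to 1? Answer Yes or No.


0b10001000100010011101010001000001, bit 22 = 0. No

No


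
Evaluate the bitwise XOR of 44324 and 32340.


0b1010110100100100 ^ 0b111111001010100 = 0b1101001101110000 = 54128

54128


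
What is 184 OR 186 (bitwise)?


0b10111000 | 0b10111010 = 0b10111010 = 186

186


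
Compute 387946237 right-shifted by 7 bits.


0b10111000111111001011011111101 >> 7 = 0b1011100011111100101101 = 3030829

3030829


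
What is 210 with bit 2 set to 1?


210 | (1 << 2) = 210 | 4 = 214

214


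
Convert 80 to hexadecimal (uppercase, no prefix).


80 = 50 hex

50


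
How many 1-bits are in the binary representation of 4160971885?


0b11111000000000110110010001101101 has 15 set bits

15


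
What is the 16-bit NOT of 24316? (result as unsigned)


~0b101111011111100 = 0b1010000100000011 = 41219 (16-bit unsigned)

41219


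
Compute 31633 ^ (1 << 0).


31633 ^ (1 << 0) = 31633 ^ 1 = 31632

31632


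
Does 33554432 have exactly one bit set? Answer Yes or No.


0b10000000000000000000000000. Only one bit set => Yes

Yes


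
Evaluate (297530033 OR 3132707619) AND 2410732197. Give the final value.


Step 1: 297530033 | 3132707619 = 3149657011
Step 2: 3149657011 & 2410732197 = 2343621281

2343621281


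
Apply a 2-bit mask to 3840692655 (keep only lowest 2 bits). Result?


3840692655 & 3 = 3

3


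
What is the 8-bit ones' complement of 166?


166 ^ 255 = 89

89


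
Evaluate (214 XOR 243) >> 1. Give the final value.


Step 1: 214 ^ 243 = 37
Step 2: 37 >> 1 = 18

18


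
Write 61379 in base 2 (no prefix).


61379 = 1110111111000011 in binary

1110111111000011


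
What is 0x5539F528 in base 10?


5539F528 hex = 1429861672 decimal

1429861672


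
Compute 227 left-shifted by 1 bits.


0b11100011 << 1 = 0b111000110 = 454

454


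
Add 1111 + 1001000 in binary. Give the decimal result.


1111 + 1001000 = 1010111 = 87

87


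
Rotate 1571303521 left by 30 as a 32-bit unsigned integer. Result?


Rotate 0b1011101101010000011000001100001 left by 30 (32-bit) = 0b1010111011010100000110000011000 = 1466567704

1466567704


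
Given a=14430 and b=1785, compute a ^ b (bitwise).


14430 ^ 1785 = 16039

16039


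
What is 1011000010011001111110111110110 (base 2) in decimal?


1011000010011001111110111110110 in decimal = 1481440758

1481440758


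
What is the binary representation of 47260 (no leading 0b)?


47260 = 1011100010011100 in binary

1011100010011100


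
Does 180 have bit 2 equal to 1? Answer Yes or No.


0b10110100, bit 2 = 1. Yes

Yes


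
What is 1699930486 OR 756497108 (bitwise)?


0b1100101010100101110000101110110 | 0b101101000101110011101011010100 = 0b1101101010101111111101111110110 = 1834482678

1834482678


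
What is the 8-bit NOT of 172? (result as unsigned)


~0b10101100 = 0b1010011 = 83 (8-bit unsigned)

83


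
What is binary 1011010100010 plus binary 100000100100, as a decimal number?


1011010100010 + 100000100100 = 1111011000110 = 7878

7878


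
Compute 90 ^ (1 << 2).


90 ^ (1 << 2) = 90 ^ 4 = 94

94


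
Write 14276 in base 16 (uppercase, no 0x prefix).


14276 = 37C4 hex

37C4


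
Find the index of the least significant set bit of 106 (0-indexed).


0b1101010. Lowest set bit at position 1

1


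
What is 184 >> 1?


0b10111000 >> 1 = 0b1011100 = 92

92


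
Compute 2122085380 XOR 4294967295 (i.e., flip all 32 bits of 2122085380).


2122085380 ^ 4294967295 = 2172881915

2172881915


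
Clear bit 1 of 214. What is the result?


214 & ~(1 << 1) = 212

212


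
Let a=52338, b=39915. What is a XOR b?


52338 ^ 39915 = 22425

22425


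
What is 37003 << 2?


0b1001000010001011 << 2 = 0b100100001000101100 = 148012

148012


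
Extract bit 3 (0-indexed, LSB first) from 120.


0b1111000, position 3 = 1

1


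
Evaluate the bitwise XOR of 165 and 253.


0b10100101 ^ 0b11111101 = 0b1011000 = 88

88


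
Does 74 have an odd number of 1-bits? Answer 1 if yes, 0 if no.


0b1001010 has 3 ones => parity 1

1


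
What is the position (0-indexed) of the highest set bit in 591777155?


0b100011010001011100110110000011. Highest set bit at position 29

29


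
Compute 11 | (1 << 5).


11 | (1 << 5) = 11 | 32 = 43

43


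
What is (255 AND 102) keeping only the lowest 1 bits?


Step 1: 255 & 102 = 102
Step 2: 102 & 1 = 0

0


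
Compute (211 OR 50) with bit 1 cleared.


Step 1: 211 | 50 = 243
Step 2: 243 & ~(1 << 1) = 241

241


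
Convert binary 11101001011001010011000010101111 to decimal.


11101001011001010011000010101111 in decimal = 3915722927

3915722927


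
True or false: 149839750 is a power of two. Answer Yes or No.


0b1000111011100101111110000110. Multiple bits set => No

No


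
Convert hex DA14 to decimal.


DA14 hex = 55828 decimal

55828


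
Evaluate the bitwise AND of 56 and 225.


0b111000 & 0b11100001 = 0b100000 = 32

32


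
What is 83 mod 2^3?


83 & 7 = 3

3


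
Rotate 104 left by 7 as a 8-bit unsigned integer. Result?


Rotate 0b1101000 left by 7 (8-bit) = 0b110100 = 52

52


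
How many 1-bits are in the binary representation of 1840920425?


0b1101101101110100011011101101001 has 19 set bits

19


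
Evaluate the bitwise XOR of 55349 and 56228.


0b1101100000110101 ^ 0b1101101110100100 = 0b1110010001 = 913

913


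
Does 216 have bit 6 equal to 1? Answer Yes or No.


0b11011000, bit 6 = 1. Yes

Yes


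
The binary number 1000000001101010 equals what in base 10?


1000000001101010 in decimal = 32874

32874


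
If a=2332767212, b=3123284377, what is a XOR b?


2332767212 ^ 3123284377 = 824359541

824359541


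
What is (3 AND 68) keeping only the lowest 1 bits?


Step 1: 3 & 68 = 0
Step 2: 0 & 1 = 0

0


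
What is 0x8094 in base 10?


8094 hex = 32916 decimal

32916


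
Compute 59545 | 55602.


0b1110100010011001 | 0b1101100100110010 = 0b1111100110111011 = 63931

63931


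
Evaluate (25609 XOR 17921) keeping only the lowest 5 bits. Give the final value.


Step 1: 25609 ^ 17921 = 8712
Step 2: 8712 & 31 = 8

8


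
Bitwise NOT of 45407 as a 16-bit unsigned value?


~0b1011000101011111 = 0b100111010100000 = 20128 (16-bit unsigned)

20128


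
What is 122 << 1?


0b1111010 << 1 = 0b11110100 = 244

244


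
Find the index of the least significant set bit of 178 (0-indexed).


0b10110010. Lowest set bit at position 1

1


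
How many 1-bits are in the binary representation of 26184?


0b110011001001000 has 6 set bits

6


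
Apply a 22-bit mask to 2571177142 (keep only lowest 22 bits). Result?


2571177142 & 4194303 = 68790

68790


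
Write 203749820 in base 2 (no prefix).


203749820 = 1100001001001111100110111100 in binary

1100001001001111100110111100


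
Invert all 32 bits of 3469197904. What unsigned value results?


3469197904 ^ 4294967295 = 825769391

825769391


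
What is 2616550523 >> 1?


0b10011011111101010110010001111011 >> 1 = 0b1001101111110101011001000111101 = 1308275261

1308275261


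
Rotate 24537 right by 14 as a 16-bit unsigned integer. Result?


Rotate 0b101111111011001 right by 14 (16-bit) = 0b111111101100101 = 32613

32613


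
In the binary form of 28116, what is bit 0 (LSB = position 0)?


0b110110111010100, position 0 = 0

0


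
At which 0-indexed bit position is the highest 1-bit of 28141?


0b110110111101101. Highest set bit at position 14

14


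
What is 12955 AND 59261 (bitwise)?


0b11001010011011 & 0b1110011101111101 = 0b10001000011001 = 8729

8729


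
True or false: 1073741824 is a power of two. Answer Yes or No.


0b1000000000000000000000000000000. Only one bit set => Yes

Yes


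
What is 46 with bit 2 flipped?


46 ^ (1 << 2) = 46 ^ 4 = 42

42


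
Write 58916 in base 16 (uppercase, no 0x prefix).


58916 = E624 hex

E624


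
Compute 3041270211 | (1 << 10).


3041270211 | (1 << 10) = 3041270211 | 1024 = 3041271235

3041271235


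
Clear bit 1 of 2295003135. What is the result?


2295003135 & ~(1 << 1) = 2295003133

2295003133


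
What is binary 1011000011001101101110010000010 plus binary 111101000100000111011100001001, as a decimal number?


1011000011001101101110010000010 + 111101000100000111011100001001 = 10010101011101110101001110001011 = 2507625355

2507625355


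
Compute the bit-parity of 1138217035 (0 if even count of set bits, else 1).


0b1000011110101111101000001001011 has 16 ones => parity 0

0


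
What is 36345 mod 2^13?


36345 & 8191 = 3577

3577


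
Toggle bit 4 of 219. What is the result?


219 ^ (1 << 4) = 219 ^ 16 = 203

203


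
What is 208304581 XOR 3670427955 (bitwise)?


0b1100011010100111100111000101 ^ 0b11011010110001100100100100110011 = 0b11010110101011000011000011110110 = 3601608950

3601608950


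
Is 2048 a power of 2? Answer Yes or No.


0b100000000000. Only one bit set => Yes

Yes


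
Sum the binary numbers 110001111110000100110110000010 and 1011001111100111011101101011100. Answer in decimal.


110001111110000100110110000010 + 1011001111100111011101101011100 = 10001011111011000000100011011110 = 2347501790

2347501790
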